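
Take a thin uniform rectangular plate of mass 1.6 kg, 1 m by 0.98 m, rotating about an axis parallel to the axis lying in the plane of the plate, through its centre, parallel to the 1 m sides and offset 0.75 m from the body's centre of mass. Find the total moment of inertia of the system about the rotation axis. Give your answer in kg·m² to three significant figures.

1.03

I_cm = (1/12)Mb² = (1/12)(1.6)(0.98)² = 0.12805 kg·m²; centre at d = 0.75 m, so the parallel axis theorem gives I = 0.12805 + (1.6)(0.75)² = 1.0281 kg·m².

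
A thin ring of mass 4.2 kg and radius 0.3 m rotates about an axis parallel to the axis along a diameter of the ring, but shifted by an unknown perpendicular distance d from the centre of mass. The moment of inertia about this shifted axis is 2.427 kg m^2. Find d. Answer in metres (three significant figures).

0.730

About the centre-of-mass axis, I_cm = (1/2)MR² = (1/2)(4.2)(0.3)² = 0.189 kg m^2.
Parallel axis theorem: I = I_cm + Md², so Md² = 2.427 − 0.189 = 2.238 kg m^2.
d = √(2.238 / 4.2) = 0.72997 m.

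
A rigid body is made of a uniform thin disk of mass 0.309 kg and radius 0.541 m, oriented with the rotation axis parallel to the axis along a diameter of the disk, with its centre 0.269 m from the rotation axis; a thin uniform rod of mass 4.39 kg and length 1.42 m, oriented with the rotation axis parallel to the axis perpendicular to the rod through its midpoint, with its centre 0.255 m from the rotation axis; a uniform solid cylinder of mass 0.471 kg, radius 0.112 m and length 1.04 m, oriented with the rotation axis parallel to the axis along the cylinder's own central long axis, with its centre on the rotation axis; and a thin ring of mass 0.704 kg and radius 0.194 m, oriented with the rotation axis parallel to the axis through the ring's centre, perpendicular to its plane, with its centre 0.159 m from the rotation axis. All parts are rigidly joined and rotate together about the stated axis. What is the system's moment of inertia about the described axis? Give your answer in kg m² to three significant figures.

1.12

Thin disk: I_cm = (1/4)MR² = (1/4)(0.309)(0.541)² = 0.02261 kg m²; centre at d = 0.269 m, so the parallel axis theorem gives I = 0.02261 + (0.309)(0.269)² = 0.044969 kg m².
Thin rod: I_cm = (1/12)ML² = (1/12)(4.39)(1.42)² = 0.73767 kg m²; centre at d = 0.255 m, so the parallel axis theorem gives I = 0.73767 + (4.39)(0.255)² = 1.0231 kg m².
Solid cylinder: I_cm = (1/2)MR² = (1/2)(0.471)(0.112)² = 0.0029541 kg m²; axis through the centre, so I = 0.0029541 kg m².
Thin ring: I_cm = MR² = (0.704)(0.194)² = 0.026496 kg m²; centre at d = 0.159 m, so the parallel axis theorem gives I = 0.026496 + (0.704)(0.159)² = 0.044294 kg m².
Total I = 0.044969 + 1.0231 + 0.0029541 + 0.044294 = 1.1153 kg m².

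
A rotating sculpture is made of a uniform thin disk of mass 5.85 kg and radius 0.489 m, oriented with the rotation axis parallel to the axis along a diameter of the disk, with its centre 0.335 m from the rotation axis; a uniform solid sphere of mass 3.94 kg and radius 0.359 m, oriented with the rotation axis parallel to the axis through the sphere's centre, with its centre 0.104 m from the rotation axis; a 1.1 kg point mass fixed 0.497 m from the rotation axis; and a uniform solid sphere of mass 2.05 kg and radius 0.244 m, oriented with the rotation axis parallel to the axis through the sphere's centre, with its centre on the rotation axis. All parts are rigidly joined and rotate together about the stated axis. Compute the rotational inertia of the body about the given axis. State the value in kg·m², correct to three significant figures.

1.57

Thin disk: I_cm = (1/4)MR² = (1/4)(5.85)(0.489)² = 0.34971 kg·m²; centre at d = 0.335 m, so the parallel axis theorem gives I = 0.34971 + (5.85)(0.335)² = 1.0062 kg·m².
Solid sphere: I_cm = (2/5)MR² = (2/5)(3.94)(0.359)² = 0.20312 kg·m²; centre at d = 0.104 m, so the parallel axis theorem gives I = 0.20312 + (3.94)(0.104)² = 0.24573 kg·m².
Point mass: I_cm = 0; centre at d = 0.497 m, so the parallel axis theorem gives I = 0 + (1.1)(0.497)² = 0.27171 kg·m².
Solid sphere: I_cm = (2/5)MR² = (2/5)(2.05)(0.244)² = 0.04882 kg·m²; axis through the centre, so I = 0.04882 kg·m².
Total I = 1.0062 + 0.24573 + 0.27171 + 0.04882 = 1.5725 kg·m².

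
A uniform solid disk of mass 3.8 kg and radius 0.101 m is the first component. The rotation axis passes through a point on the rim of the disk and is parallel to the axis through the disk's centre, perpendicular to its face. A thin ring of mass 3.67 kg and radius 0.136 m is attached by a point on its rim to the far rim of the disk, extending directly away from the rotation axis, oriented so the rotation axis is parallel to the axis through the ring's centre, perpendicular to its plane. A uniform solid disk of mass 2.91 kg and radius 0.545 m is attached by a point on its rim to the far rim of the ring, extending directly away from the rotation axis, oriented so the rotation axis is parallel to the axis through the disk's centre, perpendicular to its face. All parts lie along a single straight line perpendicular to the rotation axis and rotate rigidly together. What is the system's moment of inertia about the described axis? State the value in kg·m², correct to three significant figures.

Solid disk: I_cm = (1/2)MR² = (1/2)(3.8)(0.101)² = 0.019382 kg·m²; centre at d = 0.101 m, so I = I_cm + Md² gives I = 0.019382 + (3.8)(0.101)² = 0.058146 kg·m².
Thin ring: I_cm = MR² = (3.67)(0.136)² = 0.06788 kg·m²; centre at d = 0.101 + 0.101 + 0.136 = 0.338 m, so I = I_cm + Md² gives I = 0.06788 + (3.67)(0.338)² = 0.48716 kg·m².
Solid disk: I_cm = (1/2)MR² = (1/2)(2.91)(0.545)² = 0.43217 kg·m²; centre at d = 0.101 + 0.101 + 0.136 + 0.136 + 0.545 = 1.019 m, so I = I_cm + Md² gives I = 0.43217 + (2.91)(1.019)² = 3.4538 kg·m².
Total I = 0.058146 + 0.48716 + 3.4538 = 3.9991 kg·m².

4.00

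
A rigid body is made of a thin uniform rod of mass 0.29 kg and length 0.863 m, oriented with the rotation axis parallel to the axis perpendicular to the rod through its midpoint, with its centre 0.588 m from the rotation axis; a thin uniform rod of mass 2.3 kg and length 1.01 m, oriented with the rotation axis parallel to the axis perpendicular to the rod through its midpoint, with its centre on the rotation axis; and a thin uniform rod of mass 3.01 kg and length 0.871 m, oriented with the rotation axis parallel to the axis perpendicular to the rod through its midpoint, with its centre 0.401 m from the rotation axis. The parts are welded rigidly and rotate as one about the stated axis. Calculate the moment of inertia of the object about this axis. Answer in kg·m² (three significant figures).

0.988

Thin rod: I_cm = (1/12)ML² = (1/12)(0.29)(0.863)² = 0.017999 kg·m²; centre at d = 0.588 m, so the parallel axis theorem gives I = 0.017999 + (0.29)(0.588)² = 0.11826 kg·m².
Thin rod: I_cm = (1/12)ML² = (1/12)(2.3)(1.01)² = 0.19552 kg·m²; axis through the centre, so I = 0.19552 kg·m².
Thin rod: I_cm = (1/12)ML² = (1/12)(3.01)(0.871)² = 0.19029 kg·m²; centre at d = 0.401 m, so the parallel axis theorem gives I = 0.19029 + (3.01)(0.401)² = 0.6743 kg·m².
Total I = 0.11826 + 0.19552 + 0.6743 = 0.98809 kg·m².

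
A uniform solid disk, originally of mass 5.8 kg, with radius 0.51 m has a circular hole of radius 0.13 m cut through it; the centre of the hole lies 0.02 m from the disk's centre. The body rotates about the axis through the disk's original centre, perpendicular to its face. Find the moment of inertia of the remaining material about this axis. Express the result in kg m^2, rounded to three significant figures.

Unpierced body about its centre: I₀ = (1/2)MR² = (1/2)(5.8)(0.51)² = 0.75429 kg m^2.
The removed disk has mass m = M·(r/R)² = (5.8)(0.13/0.51)² = 0.37686 kg (same uniform areal density).
Its moment of inertia about the rotation axis (parallel-axis theorem): I_hole = (1/2)mr² + md² = (1/2)(0.37686)(0.13)² + (0.37686)(0.02)² = 0.0033352 kg m^2.
Treating the hole as negative mass, I = I₀ − I_hole = 0.75429 − 0.0033352 = 0.75095 kg m^2.

0.751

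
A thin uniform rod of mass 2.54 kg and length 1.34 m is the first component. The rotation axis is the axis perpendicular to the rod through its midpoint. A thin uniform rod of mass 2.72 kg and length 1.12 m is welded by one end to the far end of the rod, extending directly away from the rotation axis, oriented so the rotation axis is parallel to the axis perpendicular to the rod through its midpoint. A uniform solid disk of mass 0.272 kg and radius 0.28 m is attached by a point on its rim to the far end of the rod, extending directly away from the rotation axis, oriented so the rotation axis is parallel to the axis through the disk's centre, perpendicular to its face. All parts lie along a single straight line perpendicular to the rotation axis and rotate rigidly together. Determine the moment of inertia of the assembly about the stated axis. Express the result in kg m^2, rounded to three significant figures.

Thin rod: I_cm = (1/12)ML² = (1/12)(2.54)(1.34)² = 0.38007 kg m^2; axis through the centre, so I = 0.38007 kg m^2.
Thin rod: I_cm = (1/12)ML² = (1/12)(2.72)(1.12)² = 0.28433 kg m^2; centre at d = 0.67 + 0.56 = 1.23 m, so the parallel axis theorem gives I = 0.28433 + (2.72)(1.23)² = 4.3994 kg m^2.
Solid disk: I_cm = (1/2)MR² = (1/2)(0.272)(0.28)² = 0.010662 kg m^2; centre at d = 0.67 + 0.56 + 0.56 + 0.28 = 2.07 m, so the parallel axis theorem gives I = 0.010662 + (0.272)(2.07)² = 1.1762 kg m^2.
Total I = 0.38007 + 4.3994 + 1.1762 = 5.9556 kg m^2.

5.96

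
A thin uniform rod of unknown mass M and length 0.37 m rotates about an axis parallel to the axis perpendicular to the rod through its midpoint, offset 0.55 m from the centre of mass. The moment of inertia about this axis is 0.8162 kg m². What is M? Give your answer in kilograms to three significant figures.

I = I_cm + Md² = (1/12)ML² + Md² = M·[0.0833333·(0.37)² + (0.55)²] = M·0.31391.
So M = 0.8162 / 0.31391 = 2.6001 kg.

2.60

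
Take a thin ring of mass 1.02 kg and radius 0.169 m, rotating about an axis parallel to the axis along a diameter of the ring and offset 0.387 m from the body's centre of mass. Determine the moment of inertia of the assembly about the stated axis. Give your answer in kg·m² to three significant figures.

0.167

I_cm = (1/2)MR² = (1/2)(1.02)(0.169)² = 0.014566 kg·m²; centre at d = 0.387 m, so the parallel axis theorem gives I = 0.014566 + (1.02)(0.387)² = 0.16733 kg·m².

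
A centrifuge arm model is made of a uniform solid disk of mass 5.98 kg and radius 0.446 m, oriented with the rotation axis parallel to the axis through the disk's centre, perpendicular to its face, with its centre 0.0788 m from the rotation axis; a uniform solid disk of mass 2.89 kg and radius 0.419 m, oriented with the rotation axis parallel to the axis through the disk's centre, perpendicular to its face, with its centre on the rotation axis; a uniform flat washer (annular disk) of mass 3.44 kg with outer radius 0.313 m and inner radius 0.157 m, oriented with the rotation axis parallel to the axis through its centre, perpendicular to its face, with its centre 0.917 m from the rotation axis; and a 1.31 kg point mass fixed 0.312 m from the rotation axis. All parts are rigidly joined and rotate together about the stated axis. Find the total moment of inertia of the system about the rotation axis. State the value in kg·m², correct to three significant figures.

4.12

Solid disk: I_cm = (1/2)MR² = (1/2)(5.98)(0.446)² = 0.59476 kg·m²; centre at d = 0.0788 m, so the parallel axis theorem gives I = 0.59476 + (5.98)(0.0788)² = 0.63189 kg·m².
Solid disk: I_cm = (1/2)MR² = (1/2)(2.89)(0.419)² = 0.25369 kg·m²; axis through the centre, so I = 0.25369 kg·m².
Annular disk: I_cm = (1/2)M(R²+r²) = (1/2)(3.44)[(0.313)² + (0.157)²] = 0.2109 kg·m²; centre at d = 0.917 m, so the parallel axis theorem gives I = 0.2109 + (3.44)(0.917)² = 3.1036 kg·m².
Point mass: I_cm = 0; centre at d = 0.312 m, so the parallel axis theorem gives I = 0 + (1.31)(0.312)² = 0.12752 kg·m².
Total I = 0.63189 + 0.25369 + 3.1036 + 0.12752 = 4.1167 kg·m².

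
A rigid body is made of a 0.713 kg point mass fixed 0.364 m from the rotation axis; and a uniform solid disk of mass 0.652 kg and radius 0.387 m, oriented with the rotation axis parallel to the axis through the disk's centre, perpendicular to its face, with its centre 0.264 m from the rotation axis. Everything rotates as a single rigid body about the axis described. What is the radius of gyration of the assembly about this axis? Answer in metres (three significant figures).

Point mass: I_cm = 0; centre at d = 0.364 m, so the parallel axis theorem gives I = 0 + (0.713)(0.364)² = 0.09447 kg m^2.
Solid disk: I_cm = (1/2)MR² = (1/2)(0.652)(0.387)² = 0.048825 kg m^2; centre at d = 0.264 m, so the parallel axis theorem gives I = 0.048825 + (0.652)(0.264)² = 0.094266 kg m^2.
Total I = 0.18874 kg m^2; total mass M = 1.365 kg.
k = √(I/M) = √(0.18874/1.365) = 0.37184 m.

0.372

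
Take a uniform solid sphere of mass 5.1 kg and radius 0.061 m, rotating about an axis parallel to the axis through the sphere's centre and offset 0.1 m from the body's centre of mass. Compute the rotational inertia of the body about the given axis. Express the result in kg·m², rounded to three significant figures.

I_cm = (2/5)MR² = (2/5)(5.1)(0.061)² = 0.0075908 kg·m²; centre at d = 0.1 m, so the parallel axis theorem gives I = 0.0075908 + (5.1)(0.1)² = 0.058591 kg·m².

0.0586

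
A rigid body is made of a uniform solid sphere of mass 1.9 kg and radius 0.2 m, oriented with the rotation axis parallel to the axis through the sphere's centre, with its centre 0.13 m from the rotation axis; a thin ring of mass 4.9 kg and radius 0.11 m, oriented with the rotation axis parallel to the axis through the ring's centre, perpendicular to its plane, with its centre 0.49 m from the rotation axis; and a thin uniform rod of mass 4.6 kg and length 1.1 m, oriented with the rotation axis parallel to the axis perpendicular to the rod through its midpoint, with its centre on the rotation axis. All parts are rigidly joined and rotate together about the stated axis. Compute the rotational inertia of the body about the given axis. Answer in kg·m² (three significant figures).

Solid sphere: I_cm = (2/5)MR² = (2/5)(1.9)(0.2)² = 0.0304 kg·m²; centre at d = 0.13 m, so the parallel axis theorem gives I = 0.0304 + (1.9)(0.13)² = 0.06251 kg·m².
Thin ring: I_cm = MR² = (4.9)(0.11)² = 0.05929 kg·m²; centre at d = 0.49 m, so the parallel axis theorem gives I = 0.05929 + (4.9)(0.49)² = 1.2358 kg·m².
Thin rod: I_cm = (1/12)ML² = (1/12)(4.6)(1.1)² = 0.46383 kg·m²; axis through the centre, so I = 0.46383 kg·m².
Total I = 0.06251 + 1.2358 + 0.46383 = 1.7621 kg·m².

1.76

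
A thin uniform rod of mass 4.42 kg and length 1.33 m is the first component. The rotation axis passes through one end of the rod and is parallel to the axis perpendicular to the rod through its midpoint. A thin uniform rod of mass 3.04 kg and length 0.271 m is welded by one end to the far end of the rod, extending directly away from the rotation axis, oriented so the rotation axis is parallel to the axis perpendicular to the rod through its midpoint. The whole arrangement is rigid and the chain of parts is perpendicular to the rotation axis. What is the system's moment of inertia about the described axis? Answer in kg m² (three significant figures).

Thin rod: I_cm = (1/12)ML² = (1/12)(4.42)(1.33)² = 0.65154 kg m²; centre at d = 0.665 m, so I = I_cm + Md² gives I = 0.65154 + (4.42)(0.665)² = 2.6062 kg m².
Thin rod: I_cm = (1/12)ML² = (1/12)(3.04)(0.271)² = 0.018605 kg m²; centre at d = 0.665 + 0.665 + 0.1355 = 1.4655 m, so I = I_cm + Md² gives I = 0.018605 + (3.04)(1.4655)² = 6.5476 kg m².
Total I = 2.6062 + 6.5476 = 9.1538 kg m².

9.15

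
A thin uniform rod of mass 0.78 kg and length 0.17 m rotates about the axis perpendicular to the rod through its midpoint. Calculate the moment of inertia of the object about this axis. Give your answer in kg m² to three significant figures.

I_cm = (1/12)ML² = (1/12)(0.78)(0.17)² = 0.0018785 kg m²; axis through the centre, so I = 0.0018785 kg m².

0.00188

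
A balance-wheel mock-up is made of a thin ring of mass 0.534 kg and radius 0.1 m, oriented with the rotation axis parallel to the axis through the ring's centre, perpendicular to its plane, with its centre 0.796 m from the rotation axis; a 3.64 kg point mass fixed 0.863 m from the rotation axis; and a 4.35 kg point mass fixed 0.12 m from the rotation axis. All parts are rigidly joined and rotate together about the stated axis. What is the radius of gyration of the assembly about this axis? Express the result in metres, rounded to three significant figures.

0.605

Thin ring: I_cm = MR² = (0.534)(0.1)² = 0.00534 kg m^2; centre at d = 0.796 m, so the parallel axis theorem gives I = 0.00534 + (0.534)(0.796)² = 0.34369 kg m^2.
Point mass: I_cm = 0; centre at d = 0.863 m, so the parallel axis theorem gives I = 0 + (3.64)(0.863)² = 2.711 kg m^2.
Point mass: I_cm = 0; centre at d = 0.12 m, so the parallel axis theorem gives I = 0 + (4.35)(0.12)² = 0.06264 kg m^2.
Total I = 3.1173 kg m^2; total mass M = 8.524 kg.
k = √(I/M) = √(3.1173/8.524) = 0.60474 m.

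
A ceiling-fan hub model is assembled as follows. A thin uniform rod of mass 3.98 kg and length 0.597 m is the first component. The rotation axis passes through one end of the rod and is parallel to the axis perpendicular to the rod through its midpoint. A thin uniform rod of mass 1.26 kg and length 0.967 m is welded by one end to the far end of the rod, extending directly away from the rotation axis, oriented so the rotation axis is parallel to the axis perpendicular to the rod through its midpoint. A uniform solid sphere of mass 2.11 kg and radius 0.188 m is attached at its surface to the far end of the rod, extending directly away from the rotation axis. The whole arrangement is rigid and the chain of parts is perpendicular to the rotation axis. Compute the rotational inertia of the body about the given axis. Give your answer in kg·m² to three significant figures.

Thin rod: I_cm = (1/12)ML² = (1/12)(3.98)(0.597)² = 0.11821 kg·m²; centre at d = 0.2985 m, so I = I_cm + Md² gives I = 0.11821 + (3.98)(0.2985)² = 0.47284 kg·m².
Thin rod: I_cm = (1/12)ML² = (1/12)(1.26)(0.967)² = 0.098184 kg·m²; centre at d = 0.2985 + 0.2985 + 0.4835 = 1.0805 m, so I = I_cm + Md² gives I = 0.098184 + (1.26)(1.0805)² = 1.5692 kg·m².
Solid sphere: I_cm = (2/5)MR² = (2/5)(2.11)(0.188)² = 0.02983 kg·m²; centre at d = 0.2985 + 0.2985 + 0.4835 + 0.4835 + 0.188 = 1.752 m, so I = I_cm + Md² gives I = 0.02983 + (2.11)(1.752)² = 6.5065 kg·m².
Total I = 0.47284 + 1.5692 + 6.5065 = 8.5485 kg·m².

8.55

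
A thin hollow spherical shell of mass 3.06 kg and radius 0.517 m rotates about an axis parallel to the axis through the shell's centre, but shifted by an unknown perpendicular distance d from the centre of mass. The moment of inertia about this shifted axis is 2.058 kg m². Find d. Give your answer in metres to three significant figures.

0.703

About the centre-of-mass axis, I_cm = (2/3)MR² = (2/3)(3.06)(0.517)² = 0.54527 kg m².
Parallel axis theorem: I = I_cm + Md², so Md² = 2.058 − 0.54527 = 1.5127 kg m².
d = √(1.5127 / 3.06) = 0.7031 m.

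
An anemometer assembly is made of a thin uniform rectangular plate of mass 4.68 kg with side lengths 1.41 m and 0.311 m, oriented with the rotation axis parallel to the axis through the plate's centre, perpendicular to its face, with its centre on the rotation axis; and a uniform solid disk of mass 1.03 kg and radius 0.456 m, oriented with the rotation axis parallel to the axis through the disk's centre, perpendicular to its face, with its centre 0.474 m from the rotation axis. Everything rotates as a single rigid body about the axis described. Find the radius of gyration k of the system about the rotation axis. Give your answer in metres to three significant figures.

0.449

Rectangular plate: I_cm = (1/12)M(a²+b²) = (1/12)(4.68)[(1.41)² + (0.311)²] = 0.81308 kg m²; axis through the centre, so I = 0.81308 kg m².
Solid disk: I_cm = (1/2)MR² = (1/2)(1.03)(0.456)² = 0.10709 kg m²; centre at d = 0.474 m, so the parallel axis theorem gives I = 0.10709 + (1.03)(0.474)² = 0.3385 kg m².
Total I = 1.1516 kg m²; total mass M = 5.71 kg.
k = √(I/M) = √(1.1516/5.71) = 0.44909 m.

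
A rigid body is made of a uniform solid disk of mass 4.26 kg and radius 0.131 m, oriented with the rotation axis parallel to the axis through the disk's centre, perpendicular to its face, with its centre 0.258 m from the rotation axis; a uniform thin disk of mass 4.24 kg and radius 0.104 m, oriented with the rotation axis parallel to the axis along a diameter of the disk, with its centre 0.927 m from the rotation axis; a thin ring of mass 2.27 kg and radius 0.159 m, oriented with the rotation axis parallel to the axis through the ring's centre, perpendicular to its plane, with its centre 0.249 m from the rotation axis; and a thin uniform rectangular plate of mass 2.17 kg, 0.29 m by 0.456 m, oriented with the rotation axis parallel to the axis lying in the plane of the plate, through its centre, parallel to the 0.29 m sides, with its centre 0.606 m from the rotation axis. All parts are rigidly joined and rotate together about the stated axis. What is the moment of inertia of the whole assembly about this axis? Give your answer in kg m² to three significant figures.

5.01

Solid disk: I_cm = (1/2)MR² = (1/2)(4.26)(0.131)² = 0.036553 kg m²; centre at d = 0.258 m, so the parallel axis theorem gives I = 0.036553 + (4.26)(0.258)² = 0.32012 kg m².
Thin disk: I_cm = (1/4)MR² = (1/4)(4.24)(0.104)² = 0.011465 kg m²; centre at d = 0.927 m, so the parallel axis theorem gives I = 0.011465 + (4.24)(0.927)² = 3.655 kg m².
Thin ring: I_cm = MR² = (2.27)(0.159)² = 0.057388 kg m²; centre at d = 0.249 m, so the parallel axis theorem gives I = 0.057388 + (2.27)(0.249)² = 0.19813 kg m².
Rectangular plate: I_cm = (1/12)Mb² = (1/12)(2.17)(0.456)² = 0.037602 kg m²; centre at d = 0.606 m, so the parallel axis theorem gives I = 0.037602 + (2.17)(0.606)² = 0.8345 kg m².
Total I = 0.32012 + 3.655 + 0.19813 + 0.8345 = 5.0078 kg m².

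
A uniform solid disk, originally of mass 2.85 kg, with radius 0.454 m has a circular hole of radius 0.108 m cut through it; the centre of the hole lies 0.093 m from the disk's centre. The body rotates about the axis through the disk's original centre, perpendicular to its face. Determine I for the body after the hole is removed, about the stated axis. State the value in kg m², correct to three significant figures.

0.291

Unpierced body about its centre: I₀ = (1/2)MR² = (1/2)(2.85)(0.454)² = 0.29372 kg m².
The removed disk has mass m = M·(r/R)² = (2.85)(0.108/0.454)² = 0.16128 kg (same uniform areal density).
Its moment of inertia about the rotation axis (parallel-axis theorem): I_hole = (1/2)mr² + md² = (1/2)(0.16128)(0.108)² + (0.16128)(0.093)² = 0.0023355 kg m².
Treating the hole as negative mass, I = I₀ − I_hole = 0.29372 − 0.0023355 = 0.29138 kg m².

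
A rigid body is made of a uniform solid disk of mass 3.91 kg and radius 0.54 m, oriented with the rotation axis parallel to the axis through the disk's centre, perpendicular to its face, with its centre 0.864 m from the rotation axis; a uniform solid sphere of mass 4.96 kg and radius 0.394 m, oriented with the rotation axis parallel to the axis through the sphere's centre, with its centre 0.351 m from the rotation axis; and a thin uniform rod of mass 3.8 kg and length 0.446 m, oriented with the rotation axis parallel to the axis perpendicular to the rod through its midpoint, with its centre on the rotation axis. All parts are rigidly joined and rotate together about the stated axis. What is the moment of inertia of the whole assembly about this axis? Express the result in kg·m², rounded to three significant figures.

4.47

Solid disk: I_cm = (1/2)MR² = (1/2)(3.91)(0.54)² = 0.57008 kg·m²; centre at d = 0.864 m, so the parallel axis theorem gives I = 0.57008 + (3.91)(0.864)² = 3.4889 kg·m².
Solid sphere: I_cm = (2/5)MR² = (2/5)(4.96)(0.394)² = 0.30799 kg·m²; centre at d = 0.351 m, so the parallel axis theorem gives I = 0.30799 + (4.96)(0.351)² = 0.91907 kg·m².
Thin rod: I_cm = (1/12)ML² = (1/12)(3.8)(0.446)² = 0.06299 kg·m²; axis through the centre, so I = 0.06299 kg·m².
Total I = 3.4889 + 0.91907 + 0.06299 = 4.4709 kg·m².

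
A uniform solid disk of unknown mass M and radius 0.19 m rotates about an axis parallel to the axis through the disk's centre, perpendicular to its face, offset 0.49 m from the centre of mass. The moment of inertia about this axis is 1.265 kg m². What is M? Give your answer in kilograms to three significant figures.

I = I_cm + Md² = (1/2)MR² + Md² = M·[0.5·(0.19)² + (0.49)²] = M·0.25815.
So M = 1.265 / 0.25815 = 4.9003 kg.

4.90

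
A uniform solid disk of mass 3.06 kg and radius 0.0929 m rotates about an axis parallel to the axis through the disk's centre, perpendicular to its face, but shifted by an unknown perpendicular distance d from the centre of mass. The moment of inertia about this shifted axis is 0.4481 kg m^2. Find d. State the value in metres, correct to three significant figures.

0.377

About the centre-of-mass axis, I_cm = (1/2)MR² = (1/2)(3.06)(0.0929)² = 0.013205 kg m^2.
Parallel axis theorem: I = I_cm + Md², so Md² = 0.4481 − 0.013205 = 0.4349 kg m^2.
d = √(0.4349 / 3.06) = 0.37699 m.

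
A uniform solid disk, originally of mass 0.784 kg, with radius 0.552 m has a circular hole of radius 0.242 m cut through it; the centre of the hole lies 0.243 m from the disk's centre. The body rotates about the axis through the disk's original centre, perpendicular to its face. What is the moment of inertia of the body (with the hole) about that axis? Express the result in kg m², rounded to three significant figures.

0.106

Unpierced body about its centre: I₀ = (1/2)MR² = (1/2)(0.784)(0.552)² = 0.11944 kg m².
The removed disk has mass m = M·(r/R)² = (0.784)(0.242/0.552)² = 0.15068 kg (same uniform areal density).
Its moment of inertia about the rotation axis (parallel-axis theorem): I_hole = (1/2)mr² + md² = (1/2)(0.15068)(0.242)² + (0.15068)(0.243)² = 0.01331 kg m².
Treating the hole as negative mass, I = I₀ − I_hole = 0.11944 − 0.01331 = 0.10613 kg m².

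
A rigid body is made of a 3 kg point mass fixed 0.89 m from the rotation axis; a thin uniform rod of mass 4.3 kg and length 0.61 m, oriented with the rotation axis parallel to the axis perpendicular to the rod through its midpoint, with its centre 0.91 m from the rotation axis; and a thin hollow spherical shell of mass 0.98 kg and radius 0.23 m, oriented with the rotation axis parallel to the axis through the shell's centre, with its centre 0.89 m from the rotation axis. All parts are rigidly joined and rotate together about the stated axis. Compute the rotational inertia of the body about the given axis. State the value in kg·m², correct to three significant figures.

Point mass: I_cm = 0; centre at d = 0.89 m, so the parallel axis theorem gives I = 0 + (3)(0.89)² = 2.3763 kg·m².
Thin rod: I_cm = (1/12)ML² = (1/12)(4.3)(0.61)² = 0.13334 kg·m²; centre at d = 0.91 m, so the parallel axis theorem gives I = 0.13334 + (4.3)(0.91)² = 3.6942 kg·m².
Spherical shell: I_cm = (2/3)MR² = (2/3)(0.98)(0.23)² = 0.034561 kg·m²; centre at d = 0.89 m, so the parallel axis theorem gives I = 0.034561 + (0.98)(0.89)² = 0.81082 kg·m².
Total I = 2.3763 + 3.6942 + 0.81082 = 6.8813 kg·m².

6.88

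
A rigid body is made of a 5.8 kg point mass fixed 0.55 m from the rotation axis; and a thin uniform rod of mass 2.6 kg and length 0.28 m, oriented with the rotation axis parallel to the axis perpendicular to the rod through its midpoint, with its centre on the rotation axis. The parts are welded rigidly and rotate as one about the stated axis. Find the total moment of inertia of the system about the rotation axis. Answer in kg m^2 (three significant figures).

1.77

Point mass: I_cm = 0; centre at d = 0.55 m, so the parallel axis theorem gives I = 0 + (5.8)(0.55)² = 1.7545 kg m^2.
Thin rod: I_cm = (1/12)ML² = (1/12)(2.6)(0.28)² = 0.016987 kg m^2; axis through the centre, so I = 0.016987 kg m^2.
Total I = 1.7545 + 0.016987 = 1.7715 kg m^2.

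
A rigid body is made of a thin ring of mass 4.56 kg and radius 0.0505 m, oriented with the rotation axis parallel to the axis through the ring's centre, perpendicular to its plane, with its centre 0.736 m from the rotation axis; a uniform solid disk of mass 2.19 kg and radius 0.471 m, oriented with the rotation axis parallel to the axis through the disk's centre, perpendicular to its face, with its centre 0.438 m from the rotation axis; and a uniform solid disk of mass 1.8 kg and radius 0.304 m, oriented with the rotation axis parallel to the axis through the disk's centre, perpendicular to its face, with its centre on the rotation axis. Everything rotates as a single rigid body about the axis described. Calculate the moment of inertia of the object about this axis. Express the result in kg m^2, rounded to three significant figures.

3.23

Thin ring: I_cm = MR² = (4.56)(0.0505)² = 0.011629 kg m^2; centre at d = 0.736 m, so I = I_cm + Md² gives I = 0.011629 + (4.56)(0.736)² = 2.4818 kg m^2.
Solid disk: I_cm = (1/2)MR² = (1/2)(2.19)(0.471)² = 0.24292 kg m^2; centre at d = 0.438 m, so I = I_cm + Md² gives I = 0.24292 + (2.19)(0.438)² = 0.66305 kg m^2.
Solid disk: I_cm = (1/2)MR² = (1/2)(1.8)(0.304)² = 0.083174 kg m^2; axis through the centre, so I = 0.083174 kg m^2.
Total I = 2.4818 + 0.66305 + 0.083174 = 3.228 kg m^2.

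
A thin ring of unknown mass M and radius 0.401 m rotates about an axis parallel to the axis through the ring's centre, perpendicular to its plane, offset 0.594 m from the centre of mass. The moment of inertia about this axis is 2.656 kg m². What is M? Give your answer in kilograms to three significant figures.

I = I_cm + Md² = MR² + Md² = M·[1·(0.401)² + (0.594)²] = M·0.51364.
So M = 2.656 / 0.51364 = 5.171 kg.

5.17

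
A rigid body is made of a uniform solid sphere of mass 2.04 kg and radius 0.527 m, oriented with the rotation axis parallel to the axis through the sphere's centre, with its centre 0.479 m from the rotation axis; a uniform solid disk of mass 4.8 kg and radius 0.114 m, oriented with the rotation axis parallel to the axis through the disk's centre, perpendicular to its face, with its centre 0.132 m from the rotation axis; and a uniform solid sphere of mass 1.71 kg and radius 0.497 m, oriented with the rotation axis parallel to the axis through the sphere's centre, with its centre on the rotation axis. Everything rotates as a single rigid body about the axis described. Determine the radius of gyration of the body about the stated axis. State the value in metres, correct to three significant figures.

Solid sphere: I_cm = (2/5)MR² = (2/5)(2.04)(0.527)² = 0.22663 kg·m²; centre at d = 0.479 m, so I = I_cm + Md² gives I = 0.22663 + (2.04)(0.479)² = 0.69469 kg·m².
Solid disk: I_cm = (1/2)MR² = (1/2)(4.8)(0.114)² = 0.03119 kg·m²; centre at d = 0.132 m, so I = I_cm + Md² gives I = 0.03119 + (4.8)(0.132)² = 0.11483 kg·m².
Solid sphere: I_cm = (2/5)MR² = (2/5)(1.71)(0.497)² = 0.16895 kg·m²; axis through the centre, so I = 0.16895 kg·m².
Total I = 0.97847 kg·m²; total mass M = 8.55 kg.
k = √(I/M) = √(0.97847/8.55) = 0.33829 m.

0.338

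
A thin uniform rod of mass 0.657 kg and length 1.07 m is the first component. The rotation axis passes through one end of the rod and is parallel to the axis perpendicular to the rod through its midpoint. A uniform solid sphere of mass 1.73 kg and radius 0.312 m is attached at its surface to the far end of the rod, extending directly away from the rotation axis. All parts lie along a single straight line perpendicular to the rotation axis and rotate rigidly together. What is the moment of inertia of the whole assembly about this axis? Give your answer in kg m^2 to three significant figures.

3.62

Thin rod: I_cm = (1/12)ML² = (1/12)(0.657)(1.07)² = 0.062683 kg m^2; centre at d = 0.535 m, so the parallel axis theorem gives I = 0.062683 + (0.657)(0.535)² = 0.25073 kg m^2.
Solid sphere: I_cm = (2/5)MR² = (2/5)(1.73)(0.312)² = 0.067362 kg m^2; centre at d = 0.535 + 0.535 + 0.312 = 1.382 m, so the parallel axis theorem gives I = 0.067362 + (1.73)(1.382)² = 3.3715 kg m^2.
Total I = 0.25073 + 3.3715 = 3.6223 kg m^2.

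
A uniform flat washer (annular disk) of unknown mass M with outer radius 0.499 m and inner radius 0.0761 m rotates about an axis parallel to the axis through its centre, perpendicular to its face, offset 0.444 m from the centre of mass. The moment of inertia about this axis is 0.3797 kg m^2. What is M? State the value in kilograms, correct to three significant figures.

1.17

I = I_cm + Md² = (1/2)M(R²+r²) + Md² = M·[0.5·[(0.499)² + (0.0761)²] + (0.444)²] = M·0.32453.
So M = 0.3797 / 0.32453 = 1.17 kg.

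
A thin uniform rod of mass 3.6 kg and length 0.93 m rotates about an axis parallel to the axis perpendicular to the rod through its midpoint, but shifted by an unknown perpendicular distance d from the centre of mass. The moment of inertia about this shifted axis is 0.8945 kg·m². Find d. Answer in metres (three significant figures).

0.420

About the centre-of-mass axis, I_cm = (1/12)ML² = (1/12)(3.6)(0.93)² = 0.25947 kg·m².
Parallel axis theorem: I = I_cm + Md², so Md² = 0.8945 − 0.25947 = 0.63503 kg·m².
d = √(0.63503 / 3.6) = 0.42 m.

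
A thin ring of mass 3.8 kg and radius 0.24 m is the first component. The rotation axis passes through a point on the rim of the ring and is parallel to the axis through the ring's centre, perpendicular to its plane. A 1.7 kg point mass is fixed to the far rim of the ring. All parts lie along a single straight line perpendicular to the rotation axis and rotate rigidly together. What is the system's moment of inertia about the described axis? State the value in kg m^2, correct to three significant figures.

Thin ring: I_cm = MR² = (3.8)(0.24)² = 0.21888 kg m^2; centre at d = 0.24 m, so the parallel axis theorem gives I = 0.21888 + (3.8)(0.24)² = 0.43776 kg m^2.
Point mass: I_cm = 0; centre at d = 0.24 + 0.24 = 0.48 m, so the parallel axis theorem gives I = 0 + (1.7)(0.48)² = 0.39168 kg m^2.
Total I = 0.43776 + 0.39168 = 0.82944 kg m^2.

0.829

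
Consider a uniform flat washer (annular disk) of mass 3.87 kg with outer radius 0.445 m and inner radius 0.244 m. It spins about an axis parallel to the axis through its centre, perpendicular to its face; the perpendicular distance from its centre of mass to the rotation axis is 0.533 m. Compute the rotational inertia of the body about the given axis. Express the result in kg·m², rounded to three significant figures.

1.60

I_cm = (1/2)M(R²+r²) = (1/2)(3.87)[(0.445)² + (0.244)²] = 0.49838 kg·m²; centre at d = 0.533 m, so I = I_cm + Md² gives I = 0.49838 + (3.87)(0.533)² = 1.5978 kg·m².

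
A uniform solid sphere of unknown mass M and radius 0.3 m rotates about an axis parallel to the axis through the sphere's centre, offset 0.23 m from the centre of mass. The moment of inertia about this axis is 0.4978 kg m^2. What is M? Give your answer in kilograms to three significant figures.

5.60

I = I_cm + Md² = (2/5)MR² + Md² = M·[0.4·(0.3)² + (0.23)²] = M·0.0889.
So M = 0.4978 / 0.0889 = 5.5996 kg.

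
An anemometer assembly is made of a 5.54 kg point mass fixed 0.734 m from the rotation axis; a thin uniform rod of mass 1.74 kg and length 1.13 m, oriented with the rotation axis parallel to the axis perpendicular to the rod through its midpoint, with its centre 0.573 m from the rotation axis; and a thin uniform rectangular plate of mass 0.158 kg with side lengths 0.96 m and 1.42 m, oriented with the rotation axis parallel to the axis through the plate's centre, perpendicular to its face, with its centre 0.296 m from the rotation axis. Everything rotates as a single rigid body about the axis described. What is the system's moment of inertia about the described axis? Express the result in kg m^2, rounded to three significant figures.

3.79

Point mass: I_cm = 0; centre at d = 0.734 m, so the parallel axis theorem gives I = 0 + (5.54)(0.734)² = 2.9847 kg m^2.
Thin rod: I_cm = (1/12)ML² = (1/12)(1.74)(1.13)² = 0.18515 kg m^2; centre at d = 0.573 m, so the parallel axis theorem gives I = 0.18515 + (1.74)(0.573)² = 0.75644 kg m^2.
Rectangular plate: I_cm = (1/12)M(a²+b²) = (1/12)(0.158)[(0.96)² + (1.42)²] = 0.038684 kg m^2; centre at d = 0.296 m, so the parallel axis theorem gives I = 0.038684 + (0.158)(0.296)² = 0.052527 kg m^2.
Total I = 2.9847 + 0.75644 + 0.052527 = 3.7937 kg m^2.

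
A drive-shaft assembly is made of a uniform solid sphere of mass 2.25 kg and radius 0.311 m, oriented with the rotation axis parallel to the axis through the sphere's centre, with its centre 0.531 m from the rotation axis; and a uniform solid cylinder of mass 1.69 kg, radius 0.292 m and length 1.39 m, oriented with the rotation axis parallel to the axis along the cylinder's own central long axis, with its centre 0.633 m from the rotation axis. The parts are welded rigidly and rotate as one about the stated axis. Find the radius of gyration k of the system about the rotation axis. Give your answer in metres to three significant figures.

0.611

Solid sphere: I_cm = (2/5)MR² = (2/5)(2.25)(0.311)² = 0.087049 kg·m²; centre at d = 0.531 m, so the parallel axis theorem gives I = 0.087049 + (2.25)(0.531)² = 0.72146 kg·m².
Solid cylinder: I_cm = (1/2)MR² = (1/2)(1.69)(0.292)² = 0.072048 kg·m²; centre at d = 0.633 m, so the parallel axis theorem gives I = 0.072048 + (1.69)(0.633)² = 0.74921 kg·m².
Total I = 1.4707 kg·m²; total mass M = 3.94 kg.
k = √(I/M) = √(1.4707/3.94) = 0.61096 m.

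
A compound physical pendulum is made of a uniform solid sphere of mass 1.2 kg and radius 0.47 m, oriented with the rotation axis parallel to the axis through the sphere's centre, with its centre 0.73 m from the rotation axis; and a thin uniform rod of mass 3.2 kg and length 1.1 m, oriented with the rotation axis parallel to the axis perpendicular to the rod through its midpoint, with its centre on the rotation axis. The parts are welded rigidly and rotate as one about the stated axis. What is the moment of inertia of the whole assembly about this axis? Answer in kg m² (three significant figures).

1.07

Solid sphere: I_cm = (2/5)MR² = (2/5)(1.2)(0.47)² = 0.10603 kg m²; centre at d = 0.73 m, so the parallel axis theorem gives I = 0.10603 + (1.2)(0.73)² = 0.74551 kg m².
Thin rod: I_cm = (1/12)ML² = (1/12)(3.2)(1.1)² = 0.32267 kg m²; axis through the centre, so I = 0.32267 kg m².
Total I = 0.74551 + 0.32267 = 1.0682 kg m².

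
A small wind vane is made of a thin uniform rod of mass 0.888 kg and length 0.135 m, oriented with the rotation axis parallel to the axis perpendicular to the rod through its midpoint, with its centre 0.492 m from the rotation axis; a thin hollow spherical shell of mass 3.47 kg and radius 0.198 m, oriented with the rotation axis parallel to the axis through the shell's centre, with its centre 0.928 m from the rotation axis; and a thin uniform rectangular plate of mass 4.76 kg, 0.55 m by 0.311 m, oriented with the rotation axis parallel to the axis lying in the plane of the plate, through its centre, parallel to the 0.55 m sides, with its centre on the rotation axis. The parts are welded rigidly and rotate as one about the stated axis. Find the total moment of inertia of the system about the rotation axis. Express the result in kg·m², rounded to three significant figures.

Thin rod: I_cm = (1/12)ML² = (1/12)(0.888)(0.135)² = 0.0013487 kg·m²; centre at d = 0.492 m, so the parallel axis theorem gives I = 0.0013487 + (0.888)(0.492)² = 0.2163 kg·m².
Spherical shell: I_cm = (2/3)MR² = (2/3)(3.47)(0.198)² = 0.090692 kg·m²; centre at d = 0.928 m, so the parallel axis theorem gives I = 0.090692 + (3.47)(0.928)² = 3.079 kg·m².
Rectangular plate: I_cm = (1/12)Mb² = (1/12)(4.76)(0.311)² = 0.038366 kg·m²; axis through the centre, so I = 0.038366 kg·m².
Total I = 0.2163 + 3.079 + 0.038366 = 3.3337 kg·m².

3.33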